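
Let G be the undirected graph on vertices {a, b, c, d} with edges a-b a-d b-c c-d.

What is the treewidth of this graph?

A width-2 tree decomposition is:
Bags: B1 = {b, c, d}  B2 = {a, b, d}
Tree: B1–B2
The largest bag has 3 vertices, giving width 2; this decomposition certifies tw(G) ≤ 2. The edges d–c–b–a–d form a cycle, so G is not a tree and its treewidth is at least 2. Therefore the treewidth is 2.

2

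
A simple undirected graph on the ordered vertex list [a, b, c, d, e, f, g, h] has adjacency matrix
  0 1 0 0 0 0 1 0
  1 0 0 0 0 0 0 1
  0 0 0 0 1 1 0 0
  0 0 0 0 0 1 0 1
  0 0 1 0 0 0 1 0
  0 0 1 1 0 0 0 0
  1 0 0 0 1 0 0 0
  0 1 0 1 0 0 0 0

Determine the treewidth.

A width-2 tree decomposition is:
Bags: B1 = {a, e, g}  B2 = {a, c, e}  B3 = {a, c, f}  B4 = {a, d, f}  B5 = {a, d, h}  B6 = {a, b, h}
Tree: B1–B2, B2–B3, B3–B4, B4–B5, B5–B6
Every bag has size at most 3, so the width is 3 − 1 = 2 and tw(G) ≤ 2. For the lower bound, G contains the cycle a–g–e–c–f–d–h–b–a, so G is not a forest; only forests have treewidth ≤ 1, hence tw(G) ≥ 2. Hence tw(G) = 2 exactly.

2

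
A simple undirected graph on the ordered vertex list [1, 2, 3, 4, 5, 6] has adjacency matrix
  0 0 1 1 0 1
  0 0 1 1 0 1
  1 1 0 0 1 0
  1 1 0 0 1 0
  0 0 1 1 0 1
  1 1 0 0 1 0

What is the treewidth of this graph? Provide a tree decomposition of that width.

Each bag holds 4 vertices, so the decomposition has width 3, which upper-bounds the treewidth. For the lower bound: the 4 vertex sets {3,5}, {1,4}, {2}, {6} are disjoint, each induces a connected subgraph, and every pair is joined by at least one edge of G. Contracting each set to a single vertex therefore yields K_{4} as a minor, and since treewidth is minor-monotone, tw(G) ≥ tw(K_{4}) = 3. Combining the bounds, tw(G) = 3.

Treewidth 3.
One such decomposition:
Bags: B1 = {1, 2, 3, 5}  B2 = {1, 2, 4, 5}  B3 = {1, 2, 5, 6}
Tree: B1–B2, B2–B3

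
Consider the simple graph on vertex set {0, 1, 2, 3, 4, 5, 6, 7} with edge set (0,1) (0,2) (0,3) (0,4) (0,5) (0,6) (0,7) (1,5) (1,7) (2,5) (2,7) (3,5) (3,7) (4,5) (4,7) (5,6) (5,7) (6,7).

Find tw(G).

3

A width-3 tree decomposition is:
Bags: B1 = {0, 3, 5, 7}  B2 = {0, 1, 5, 7}  B3 = {0, 2, 5, 7}  B4 = {0, 5, 6, 7}  B5 = {0, 4, 5, 7}
Tree: B1–B2, B2–B3, B2–B4, B2–B5
Each bag holds 4 vertices, so the decomposition has width 3, which upper-bounds the treewidth. Conversely, {0, 1, 5, 7} is a clique of size 4, and the vertices of any clique must share a bag in every tree decomposition; so some bag has ≥ 4 vertices and tw(G) ≥ 3. Therefore the treewidth is 3.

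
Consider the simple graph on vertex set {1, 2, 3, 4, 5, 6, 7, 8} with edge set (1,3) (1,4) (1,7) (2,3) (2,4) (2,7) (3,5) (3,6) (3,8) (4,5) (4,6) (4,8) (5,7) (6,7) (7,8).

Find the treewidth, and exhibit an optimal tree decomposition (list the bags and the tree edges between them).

Each bag holds 4 vertices, so the decomposition has width 3, which upper-bounds the treewidth. For the lower bound: the 4 vertex sets {6,7}, {4,5}, {3}, {1} are disjoint, each induces a connected subgraph, and every pair is joined by at least one edge of G. Contracting each set to a single vertex therefore yields K_{4} as a minor, and since treewidth is minor-monotone, tw(G) ≥ tw(K_{4}) = 3. Therefore the treewidth is 3.

Treewidth 3.
One such decomposition:
Bags: B1 = {3, 4, 6, 7}  B2 = {3, 4, 5, 7}  B3 = {1, 3, 4, 7}  B4 = {2, 3, 4, 7}  B5 = {3, 4, 7, 8}
Tree: B1–B2, B2–B3, B3–B4, B4–B5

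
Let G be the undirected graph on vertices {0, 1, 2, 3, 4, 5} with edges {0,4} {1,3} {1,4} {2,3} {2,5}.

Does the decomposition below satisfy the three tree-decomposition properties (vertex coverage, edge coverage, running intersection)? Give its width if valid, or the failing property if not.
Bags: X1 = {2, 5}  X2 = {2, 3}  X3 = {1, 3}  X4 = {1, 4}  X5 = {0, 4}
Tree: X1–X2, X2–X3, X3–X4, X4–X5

Yes; width 1.

Vertex coverage: the bags together contain {0, 1, 2, 3, 4, 5}, the full vertex set. Edge coverage: each edge of G has both endpoints in at least one bag. Running intersection: for every vertex, the bags containing it form a connected subtree. All three properties hold, so this is a valid tree decomposition of width max|bag| − 1 = 1, and hence tw(G) ≤ 1.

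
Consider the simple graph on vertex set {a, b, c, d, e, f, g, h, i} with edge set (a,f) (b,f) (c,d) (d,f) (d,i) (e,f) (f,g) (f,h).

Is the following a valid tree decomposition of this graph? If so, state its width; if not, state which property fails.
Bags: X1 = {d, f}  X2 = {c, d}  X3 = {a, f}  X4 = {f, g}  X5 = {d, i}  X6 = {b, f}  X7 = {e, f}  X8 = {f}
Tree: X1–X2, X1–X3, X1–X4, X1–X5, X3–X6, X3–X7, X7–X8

A tree decomposition must satisfy three properties: every vertex lies in some bag; for every edge, both endpoints lie together in some bag; and for every vertex, the bags containing it form a connected subtree. Here vertex h appears in no bag, so the decomposition is invalid.

No — vertex h appears in no bag.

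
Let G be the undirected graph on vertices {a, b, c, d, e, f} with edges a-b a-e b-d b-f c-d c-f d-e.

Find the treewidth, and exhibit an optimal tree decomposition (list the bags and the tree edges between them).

Every bag has size at most 3, so the width is 3 − 1 = 2 and tw(G) ≤ 2. The edges e–a–b–d–e form a cycle, so G is not a tree and its treewidth is at least 2. The upper and lower bounds meet at 2, so that is the treewidth.

Treewidth 2.
One such decomposition:
Bags: B1 = {a, d, e}  B2 = {a, b, d}  B3 = {b, c, d}  B4 = {b, c, f}
Tree: B1–B2, B2–B3, B3–B4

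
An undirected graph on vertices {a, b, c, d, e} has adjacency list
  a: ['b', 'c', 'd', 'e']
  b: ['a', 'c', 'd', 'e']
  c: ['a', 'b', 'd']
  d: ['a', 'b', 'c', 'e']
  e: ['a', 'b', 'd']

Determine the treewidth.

A width-3 tree decomposition is:
Bags: B1 = {a, b, c, d}  B2 = {a, b, d, e}
Tree: B1–B2
Each bag holds 4 vertices, so the decomposition has width 3, which upper-bounds the treewidth. Conversely, {a, b, d, e} is a clique of size 4, and the vertices of any clique must share a bag in every tree decomposition; so some bag has ≥ 4 vertices and tw(G) ≥ 3. The upper and lower bounds meet at 3, so that is the treewidth.

3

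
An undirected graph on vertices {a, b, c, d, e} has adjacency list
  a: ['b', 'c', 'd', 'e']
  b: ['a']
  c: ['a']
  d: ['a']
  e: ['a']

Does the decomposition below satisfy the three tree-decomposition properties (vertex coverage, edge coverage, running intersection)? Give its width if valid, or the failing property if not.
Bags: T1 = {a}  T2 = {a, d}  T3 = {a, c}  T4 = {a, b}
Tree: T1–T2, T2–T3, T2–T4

No — vertex e appears in no bag.

A tree decomposition must satisfy three properties: every vertex lies in some bag; for every edge, both endpoints lie together in some bag; and for every vertex, the bags containing it form a connected subtree. Here vertex e appears in no bag, so the decomposition is invalid.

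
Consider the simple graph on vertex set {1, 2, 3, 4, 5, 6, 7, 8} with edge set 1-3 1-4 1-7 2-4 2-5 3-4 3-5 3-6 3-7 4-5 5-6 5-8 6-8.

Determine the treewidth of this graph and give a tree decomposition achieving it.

The largest bag has 3 vertices, giving width 2; this decomposition certifies tw(G) ≤ 2. On the other hand G contains the 3-clique {5, 6, 8}. A clique must lie in a single bag of any decomposition, so no decomposition can have width below 2. Combining the bounds, tw(G) = 2.

Treewidth 2.
One such decomposition:
Bags: B1 = {3, 4, 5}  B2 = {3, 5, 6}  B3 = {2, 4, 5}  B4 = {1, 3, 4}  B5 = {5, 6, 8}  B6 = {1, 3, 7}
Tree: B1–B2, B1–B3, B1–B4, B2–B5, B4–B6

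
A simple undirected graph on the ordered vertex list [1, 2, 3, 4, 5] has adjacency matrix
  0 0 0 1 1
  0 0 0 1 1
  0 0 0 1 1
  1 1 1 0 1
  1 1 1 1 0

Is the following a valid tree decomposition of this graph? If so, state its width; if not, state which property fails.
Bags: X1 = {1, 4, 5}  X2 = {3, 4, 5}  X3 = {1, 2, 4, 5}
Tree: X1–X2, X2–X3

No — bags containing vertex 1 are not connected in the tree.

A tree decomposition must satisfy three properties: every vertex lies in some bag; for every edge, both endpoints lie together in some bag; and for every vertex, the bags containing it form a connected subtree. Here bags containing vertex 1 are not connected in the tree, so the decomposition is invalid.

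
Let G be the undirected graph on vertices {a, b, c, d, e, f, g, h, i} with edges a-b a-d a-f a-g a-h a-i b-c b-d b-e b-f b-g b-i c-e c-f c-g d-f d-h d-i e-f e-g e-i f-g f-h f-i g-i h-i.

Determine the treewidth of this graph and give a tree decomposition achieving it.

Each bag holds 5 vertices, so the decomposition has width 4, which upper-bounds the treewidth. On the other hand G contains the 5-clique {a, d, f, h, i}. A clique must lie in a single bag of any decomposition, so no decomposition can have width below 4. Therefore the treewidth is 4.

Treewidth 4.
One such decomposition:
Bags: B1 = {b, e, f, g, i}  B2 = {a, b, f, g, i}  B3 = {a, b, d, f, i}  B4 = {a, d, f, h, i}  B5 = {b, c, e, f, g}
Tree: B1–B2, B2–B3, B3–B4, B1–B5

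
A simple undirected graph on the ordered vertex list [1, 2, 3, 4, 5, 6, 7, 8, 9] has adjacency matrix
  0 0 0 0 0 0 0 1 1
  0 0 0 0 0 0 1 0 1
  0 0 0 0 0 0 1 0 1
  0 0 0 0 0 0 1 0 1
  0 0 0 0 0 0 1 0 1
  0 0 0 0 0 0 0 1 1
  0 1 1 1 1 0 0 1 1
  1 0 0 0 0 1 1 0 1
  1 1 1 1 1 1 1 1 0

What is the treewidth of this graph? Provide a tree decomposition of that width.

Treewidth 2.
Bags: B1 = {7, 8, 9}  B2 = {5, 7, 9}  B3 = {2, 7, 9}  B4 = {6, 8, 9}  B5 = {4, 7, 9}  B6 = {3, 7, 9}  B7 = {1, 8, 9}
Tree: B1–B2, B1–B3, B1–B4, B2–B5, B3–B6, B1–B7

The largest bag has 3 vertices, giving width 2; this decomposition certifies tw(G) ≤ 2. On the other hand G contains the 3-clique {1, 8, 9}. A clique must lie in a single bag of any decomposition, so no decomposition can have width below 2. Therefore the treewidth is 2.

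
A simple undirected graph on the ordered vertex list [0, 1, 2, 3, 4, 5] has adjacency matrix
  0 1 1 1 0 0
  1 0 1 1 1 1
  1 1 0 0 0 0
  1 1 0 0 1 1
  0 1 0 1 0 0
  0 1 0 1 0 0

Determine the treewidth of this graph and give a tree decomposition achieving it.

The largest bag has 3 vertices, giving width 2; this decomposition certifies tw(G) ≤ 2. On the other hand G contains the 3-clique {0, 1, 2}. A clique must lie in a single bag of any decomposition, so no decomposition can have width below 2. Combining the bounds, tw(G) = 2.

Treewidth 2.
One such decomposition:
Bags: B1 = {0, 1, 3}  B2 = {0, 1, 2}  B3 = {1, 3, 4}  B4 = {1, 3, 5}
Tree: B1–B2, B1–B3, B1–B4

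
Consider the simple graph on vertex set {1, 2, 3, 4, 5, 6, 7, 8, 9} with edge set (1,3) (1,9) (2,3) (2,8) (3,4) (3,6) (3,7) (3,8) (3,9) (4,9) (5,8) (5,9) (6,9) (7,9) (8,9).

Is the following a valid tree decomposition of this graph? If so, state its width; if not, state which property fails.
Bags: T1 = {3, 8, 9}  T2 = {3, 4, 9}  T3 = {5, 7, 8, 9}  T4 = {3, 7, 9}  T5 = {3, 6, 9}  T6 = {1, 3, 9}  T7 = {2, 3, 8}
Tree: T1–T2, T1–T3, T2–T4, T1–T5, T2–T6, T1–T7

No — bags containing vertex 7 are not connected in the tree.

A tree decomposition must satisfy three properties: every vertex lies in some bag; for every edge, both endpoints lie together in some bag; and for every vertex, the bags containing it form a connected subtree. Here bags containing vertex 7 are not connected in the tree, so the decomposition is invalid.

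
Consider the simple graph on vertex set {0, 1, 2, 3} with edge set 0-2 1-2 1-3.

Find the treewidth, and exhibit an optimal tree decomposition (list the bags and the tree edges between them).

Treewidth 1.
Bags: B1 = {1, 2}  B2 = {1, 3}  B3 = {0, 2}
Tree: B1–B2, B1–B3

The largest bag has 2 vertices, giving width 1; this decomposition certifies tw(G) ≤ 1. Any graph with an edge has treewidth ≥ 1, and G has the edge 1–2. Therefore the treewidth is 1.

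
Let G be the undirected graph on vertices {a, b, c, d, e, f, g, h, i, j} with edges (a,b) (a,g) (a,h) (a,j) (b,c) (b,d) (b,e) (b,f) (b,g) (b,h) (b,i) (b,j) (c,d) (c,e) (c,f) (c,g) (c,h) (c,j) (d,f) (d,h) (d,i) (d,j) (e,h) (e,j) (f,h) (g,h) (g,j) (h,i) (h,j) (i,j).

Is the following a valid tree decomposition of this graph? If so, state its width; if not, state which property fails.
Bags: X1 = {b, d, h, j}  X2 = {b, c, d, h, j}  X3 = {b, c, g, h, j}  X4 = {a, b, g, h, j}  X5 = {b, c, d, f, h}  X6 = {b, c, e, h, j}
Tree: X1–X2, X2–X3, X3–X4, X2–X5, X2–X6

No — vertex i appears in no bag.

A tree decomposition must satisfy three properties: every vertex lies in some bag; for every edge, both endpoints lie together in some bag; and for every vertex, the bags containing it form a connected subtree. Here vertex i appears in no bag, so the decomposition is invalid.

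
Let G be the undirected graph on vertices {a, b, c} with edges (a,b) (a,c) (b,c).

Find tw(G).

2

A width-2 tree decomposition is:
Bags: B1 = {a, b, c}
Tree: (single bag)
A single bag containing all 3 vertices is trivially a valid decomposition of width 2. On the other hand G contains the 3-clique {a, b, c}. A clique must lie in a single bag of any decomposition, so no decomposition can have width below 2. The upper and lower bounds meet at 2, so that is the treewidth.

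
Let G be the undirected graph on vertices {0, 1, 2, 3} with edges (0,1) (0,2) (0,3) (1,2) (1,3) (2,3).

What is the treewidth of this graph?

A width-3 tree decomposition is:
Bags: B1 = {0, 1, 2, 3}
Tree: (single bag)
With just one bag of size 4, the width is 4 − 1 = 3, so tw(G) ≤ 3. Conversely, {0, 1, 2, 3} is a clique of size 4, and the vertices of any clique must share a bag in every tree decomposition; so some bag has ≥ 4 vertices and tw(G) ≥ 3. The upper and lower bounds meet at 3, so that is the treewidth.

3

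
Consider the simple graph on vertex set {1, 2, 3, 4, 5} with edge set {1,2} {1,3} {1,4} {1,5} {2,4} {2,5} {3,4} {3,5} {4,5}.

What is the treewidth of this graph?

3

A width-3 tree decomposition is:
Bags: B1 = {1, 3, 4, 5}  B2 = {1, 2, 4, 5}
Tree: B1–B2
Each bag holds 4 vertices, so the decomposition has width 3, which upper-bounds the treewidth. For the lower bound, the 4 vertices {1, 2, 4, 5} are pairwise adjacent, and any tree decomposition puts a clique entirely inside one bag — forcing width ≥ 3. Combining the bounds, tw(G) = 3.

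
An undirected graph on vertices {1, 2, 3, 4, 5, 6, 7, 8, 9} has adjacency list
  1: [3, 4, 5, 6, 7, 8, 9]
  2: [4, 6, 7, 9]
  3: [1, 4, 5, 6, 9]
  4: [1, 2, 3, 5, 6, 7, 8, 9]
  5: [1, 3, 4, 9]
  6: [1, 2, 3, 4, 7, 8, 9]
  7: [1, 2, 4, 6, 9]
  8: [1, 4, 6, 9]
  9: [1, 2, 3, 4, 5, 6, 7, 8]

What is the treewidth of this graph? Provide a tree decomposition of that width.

Each bag holds 5 vertices, so the decomposition has width 4, which upper-bounds the treewidth. On the other hand G contains the 5-clique {1, 3, 4, 5, 9}. A clique must lie in a single bag of any decomposition, so no decomposition can have width below 4. Therefore the treewidth is 4.

Treewidth 4.
Bags: B1 = {1, 4, 6, 8, 9}  B2 = {1, 4, 6, 7, 9}  B3 = {2, 4, 6, 7, 9}  B4 = {1, 3, 4, 6, 9}  B5 = {1, 3, 4, 5, 9}
Tree: B1–B2, B2–B3, B2–B4, B4–B5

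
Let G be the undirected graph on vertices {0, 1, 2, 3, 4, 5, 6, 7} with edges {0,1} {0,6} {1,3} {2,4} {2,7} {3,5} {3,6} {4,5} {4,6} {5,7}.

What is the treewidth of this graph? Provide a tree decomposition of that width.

Treewidth 2.
One optimal decomposition is:
Bags: B1 = {0, 1, 3}  B2 = {0, 3, 6}  B3 = {3, 5, 6}  B4 = {4, 5, 6}  B5 = {4, 5, 7}  B6 = {2, 4, 7}
Tree: B1–B2, B2–B3, B3–B4, B4–B5, B5–B6

Each bag holds 3 vertices, so the decomposition has width 2, which upper-bounds the treewidth. The edges 1–0–6–3–1 form a cycle, so G is not a tree and its treewidth is at least 2. Combining the bounds, tw(G) = 2.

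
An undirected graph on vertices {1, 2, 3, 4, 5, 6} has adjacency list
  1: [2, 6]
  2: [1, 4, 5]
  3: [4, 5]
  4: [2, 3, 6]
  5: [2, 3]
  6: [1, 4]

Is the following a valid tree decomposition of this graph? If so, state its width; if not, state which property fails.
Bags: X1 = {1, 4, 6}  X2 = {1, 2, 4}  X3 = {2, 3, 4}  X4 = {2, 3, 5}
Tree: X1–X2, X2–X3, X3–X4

Yes; width 2.

Checking the three conditions: (i) the bags cover all of {1, 2, 3, 4, 5, 6}; (ii) for each edge, some bag contains both endpoints; (iii) the bags containing any fixed vertex form a subtree. All hold, so the decomposition is valid with width 3 − 1 = 2.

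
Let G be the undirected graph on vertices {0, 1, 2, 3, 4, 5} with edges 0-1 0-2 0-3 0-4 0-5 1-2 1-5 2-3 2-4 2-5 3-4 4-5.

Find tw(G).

3

A width-3 tree decomposition is:
Bags: B1 = {0, 2, 4, 5}  B2 = {0, 1, 2, 5}  B3 = {0, 2, 3, 4}
Tree: B1–B2, B1–B3
The largest bag has 4 vertices, giving width 3; this decomposition certifies tw(G) ≤ 3. For the lower bound, the 4 vertices {0, 1, 2, 5} are pairwise adjacent, and any tree decomposition puts a clique entirely inside one bag — forcing width ≥ 3. Combining the bounds, tw(G) = 3.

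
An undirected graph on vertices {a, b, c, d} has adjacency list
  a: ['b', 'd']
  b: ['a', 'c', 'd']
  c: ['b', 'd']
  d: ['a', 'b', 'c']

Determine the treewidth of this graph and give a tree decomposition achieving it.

Every bag has size at most 3, so the width is 3 − 1 = 2 and tw(G) ≤ 2. For the lower bound, the 3 vertices {b, c, d} are pairwise adjacent, and any tree decomposition puts a clique entirely inside one bag — forcing width ≥ 2. Combining the bounds, tw(G) = 2.

Treewidth 2.
Bags: B1 = {a, b, d}  B2 = {b, c, d}
Tree: B1–B2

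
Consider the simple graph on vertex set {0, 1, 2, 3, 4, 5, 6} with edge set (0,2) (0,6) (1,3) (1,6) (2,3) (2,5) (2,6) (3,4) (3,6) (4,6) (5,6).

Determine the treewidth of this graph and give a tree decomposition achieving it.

Treewidth 2.
One optimal decomposition is:
Bags: B1 = {0, 2, 6}  B2 = {2, 3, 6}  B3 = {1, 3, 6}  B4 = {2, 5, 6}  B5 = {3, 4, 6}
Tree: B1–B2, B2–B3, B2–B4, B2–B5

Every bag has size at most 3, so the width is 3 − 1 = 2 and tw(G) ≤ 2. On the other hand G contains the 3-clique {1, 3, 6}. A clique must lie in a single bag of any decomposition, so no decomposition can have width below 2. Therefore the treewidth is 2.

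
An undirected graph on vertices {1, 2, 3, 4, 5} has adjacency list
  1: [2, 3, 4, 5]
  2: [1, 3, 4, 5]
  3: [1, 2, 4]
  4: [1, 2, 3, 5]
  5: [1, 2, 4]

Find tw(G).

A width-3 tree decomposition is:
Bags: B1 = {1, 2, 4, 5}  B2 = {1, 2, 3, 4}
Tree: B1–B2
Every bag has size at most 4, so the width is 4 − 1 = 3 and tw(G) ≤ 3. Conversely, {1, 2, 3, 4} is a clique of size 4, and the vertices of any clique must share a bag in every tree decomposition; so some bag has ≥ 4 vertices and tw(G) ≥ 3. The upper and lower bounds meet at 3, so that is the treewidth.

3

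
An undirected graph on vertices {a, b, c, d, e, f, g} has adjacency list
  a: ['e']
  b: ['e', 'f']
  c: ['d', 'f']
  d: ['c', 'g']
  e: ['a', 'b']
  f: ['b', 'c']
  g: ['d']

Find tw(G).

1

A width-1 tree decomposition is:
Bags: B1 = {a, e}  B2 = {b, e}  B3 = {b, f}  B4 = {c, f}  B5 = {c, d}  B6 = {d, g}
Tree: B1–B2, B2–B3, B3–B4, B4–B5, B5–B6
Every bag has size at most 2, so the width is 2 − 1 = 1 and tw(G) ≤ 1. Since G has at least one edge (e.g. a–e), it is not an edgeless graph, so tw(G) ≥ 1. The upper and lower bounds meet at 1, so that is the treewidth.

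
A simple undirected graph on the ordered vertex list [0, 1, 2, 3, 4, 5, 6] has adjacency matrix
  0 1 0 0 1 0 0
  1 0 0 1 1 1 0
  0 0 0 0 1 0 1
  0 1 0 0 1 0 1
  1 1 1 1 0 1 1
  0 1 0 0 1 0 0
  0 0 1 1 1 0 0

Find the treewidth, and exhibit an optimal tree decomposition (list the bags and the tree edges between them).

Each bag holds 3 vertices, so the decomposition has width 2, which upper-bounds the treewidth. For the lower bound, the 3 vertices {0, 1, 4} are pairwise adjacent, and any tree decomposition puts a clique entirely inside one bag — forcing width ≥ 2. Therefore the treewidth is 2.

Treewidth 2.
Bags: B1 = {1, 3, 4}  B2 = {1, 4, 5}  B3 = {3, 4, 6}  B4 = {0, 1, 4}  B5 = {2, 4, 6}
Tree: B1–B2, B1–B3, B1–B4, B3–B5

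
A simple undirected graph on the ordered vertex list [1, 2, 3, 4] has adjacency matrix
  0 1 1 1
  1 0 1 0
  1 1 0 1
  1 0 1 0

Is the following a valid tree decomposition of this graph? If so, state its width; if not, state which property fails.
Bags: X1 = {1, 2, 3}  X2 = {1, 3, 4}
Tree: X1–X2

Every vertex of G appears in some bag (union = {1, 2, 3, 4}); every edge is covered by a bag; and for each vertex v the set of bags containing v is connected in the bag tree. The decomposition is therefore valid. The largest bag has 3 vertices, so the width is 2.

Yes; width 2.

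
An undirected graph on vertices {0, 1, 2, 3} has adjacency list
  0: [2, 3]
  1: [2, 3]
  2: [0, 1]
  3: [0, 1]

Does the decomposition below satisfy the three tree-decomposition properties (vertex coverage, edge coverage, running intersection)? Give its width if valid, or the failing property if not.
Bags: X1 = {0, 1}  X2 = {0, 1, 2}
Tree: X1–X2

No — vertex 3 appears in no bag.

A tree decomposition must satisfy three properties: every vertex lies in some bag; for every edge, both endpoints lie together in some bag; and for every vertex, the bags containing it form a connected subtree. Here vertex 3 appears in no bag, so the decomposition is invalid.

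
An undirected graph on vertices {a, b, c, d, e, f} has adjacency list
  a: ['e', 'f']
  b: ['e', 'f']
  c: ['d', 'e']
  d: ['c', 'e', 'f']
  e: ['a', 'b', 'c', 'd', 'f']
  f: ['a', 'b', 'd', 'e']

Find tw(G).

A width-2 tree decomposition is:
Bags: B1 = {d, e, f}  B2 = {a, e, f}  B3 = {b, e, f}  B4 = {c, d, e}
Tree: B1–B2, B1–B3, B1–B4
Every bag has size at most 3, so the width is 3 − 1 = 2 and tw(G) ≤ 2. For the lower bound, the 3 vertices {c, d, e} are pairwise adjacent, and any tree decomposition puts a clique entirely inside one bag — forcing width ≥ 2. Combining the bounds, tw(G) = 2.

2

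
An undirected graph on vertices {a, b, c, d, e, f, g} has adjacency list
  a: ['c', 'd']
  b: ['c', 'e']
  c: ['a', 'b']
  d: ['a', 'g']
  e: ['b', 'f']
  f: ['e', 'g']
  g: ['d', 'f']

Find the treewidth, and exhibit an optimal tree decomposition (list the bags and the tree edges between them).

Treewidth 2.
One such decomposition:
Bags: B1 = {d, f, g}  B2 = {a, d, f}  B3 = {a, c, f}  B4 = {b, c, f}  B5 = {b, e, f}
Tree: B1–B2, B2–B3, B3–B4, B4–B5

Every bag has size at most 3, so the width is 3 − 1 = 2 and tw(G) ≤ 2. For the lower bound, G contains the cycle f–g–d–a–c–b–e–f, so G is not a forest; only forests have treewidth ≤ 1, hence tw(G) ≥ 2. Therefore the treewidth is 2.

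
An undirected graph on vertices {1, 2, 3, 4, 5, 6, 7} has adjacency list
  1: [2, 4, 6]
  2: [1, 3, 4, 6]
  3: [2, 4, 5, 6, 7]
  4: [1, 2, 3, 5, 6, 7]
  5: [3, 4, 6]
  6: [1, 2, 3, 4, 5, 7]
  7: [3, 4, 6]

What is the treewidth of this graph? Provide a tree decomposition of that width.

Every bag has size at most 4, so the width is 4 − 1 = 3 and tw(G) ≤ 3. For the lower bound, the 4 vertices {1, 2, 4, 6} are pairwise adjacent, and any tree decomposition puts a clique entirely inside one bag — forcing width ≥ 3. Therefore the treewidth is 3.

Treewidth 3.
Bags: B1 = {3, 4, 6, 7}  B2 = {2, 3, 4, 6}  B3 = {1, 2, 4, 6}  B4 = {3, 4, 5, 6}
Tree: B1–B2, B2–B3, B2–B4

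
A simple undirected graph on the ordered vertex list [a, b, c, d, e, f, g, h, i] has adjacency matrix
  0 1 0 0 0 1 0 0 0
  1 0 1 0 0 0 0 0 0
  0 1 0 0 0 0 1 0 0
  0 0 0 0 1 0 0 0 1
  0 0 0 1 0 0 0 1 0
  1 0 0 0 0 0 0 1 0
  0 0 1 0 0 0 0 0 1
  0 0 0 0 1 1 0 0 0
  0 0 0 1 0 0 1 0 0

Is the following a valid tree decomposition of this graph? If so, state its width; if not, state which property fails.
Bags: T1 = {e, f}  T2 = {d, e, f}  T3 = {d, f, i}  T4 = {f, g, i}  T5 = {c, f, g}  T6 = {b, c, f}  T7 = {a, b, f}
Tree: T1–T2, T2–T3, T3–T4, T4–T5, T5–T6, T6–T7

No — vertex h appears in no bag.

A tree decomposition must satisfy three properties: every vertex lies in some bag; for every edge, both endpoints lie together in some bag; and for every vertex, the bags containing it form a connected subtree. Here vertex h appears in no bag, so the decomposition is invalid.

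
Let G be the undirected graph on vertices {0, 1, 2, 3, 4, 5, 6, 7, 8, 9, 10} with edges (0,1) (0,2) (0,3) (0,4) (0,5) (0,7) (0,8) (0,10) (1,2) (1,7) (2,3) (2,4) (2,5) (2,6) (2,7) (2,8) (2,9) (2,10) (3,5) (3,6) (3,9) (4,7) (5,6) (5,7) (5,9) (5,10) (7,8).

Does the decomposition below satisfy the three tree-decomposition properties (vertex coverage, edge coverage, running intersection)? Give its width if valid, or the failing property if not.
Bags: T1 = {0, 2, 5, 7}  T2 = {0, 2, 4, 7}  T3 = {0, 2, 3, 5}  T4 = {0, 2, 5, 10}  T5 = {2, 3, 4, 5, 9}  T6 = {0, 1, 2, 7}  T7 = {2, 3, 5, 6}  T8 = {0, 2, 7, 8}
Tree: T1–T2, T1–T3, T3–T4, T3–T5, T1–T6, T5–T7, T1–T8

A tree decomposition must satisfy three properties: every vertex lies in some bag; for every edge, both endpoints lie together in some bag; and for every vertex, the bags containing it form a connected subtree. Here bags containing vertex 4 are not connected in the tree, so the decomposition is invalid.

No — bags containing vertex 4 are not connected in the tree.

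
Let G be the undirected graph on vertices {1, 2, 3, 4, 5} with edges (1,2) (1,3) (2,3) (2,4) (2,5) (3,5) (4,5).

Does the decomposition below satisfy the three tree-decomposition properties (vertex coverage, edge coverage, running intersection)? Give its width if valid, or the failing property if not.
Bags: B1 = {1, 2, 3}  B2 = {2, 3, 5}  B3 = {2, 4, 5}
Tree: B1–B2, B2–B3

Vertex coverage: the bags together contain {1, 2, 3, 4, 5}, the full vertex set. Edge coverage: each edge of G has both endpoints in at least one bag. Running intersection: for every vertex, the bags containing it form a connected subtree. All three properties hold, so this is a valid tree decomposition of width max|bag| − 1 = 2, and hence tw(G) ≤ 2.

Yes; width 2.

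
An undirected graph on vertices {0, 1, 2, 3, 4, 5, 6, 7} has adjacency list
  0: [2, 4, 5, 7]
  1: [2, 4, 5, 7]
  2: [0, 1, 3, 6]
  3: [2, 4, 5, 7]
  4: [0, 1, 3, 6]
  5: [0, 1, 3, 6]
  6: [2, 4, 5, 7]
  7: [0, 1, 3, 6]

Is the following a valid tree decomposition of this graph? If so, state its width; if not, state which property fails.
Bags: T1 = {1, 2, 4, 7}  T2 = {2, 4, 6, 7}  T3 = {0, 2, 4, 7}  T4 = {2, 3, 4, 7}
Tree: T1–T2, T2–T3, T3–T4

A tree decomposition must satisfy three properties: every vertex lies in some bag; for every edge, both endpoints lie together in some bag; and for every vertex, the bags containing it form a connected subtree. Here vertex 5 appears in no bag, so the decomposition is invalid.

No — vertex 5 appears in no bag.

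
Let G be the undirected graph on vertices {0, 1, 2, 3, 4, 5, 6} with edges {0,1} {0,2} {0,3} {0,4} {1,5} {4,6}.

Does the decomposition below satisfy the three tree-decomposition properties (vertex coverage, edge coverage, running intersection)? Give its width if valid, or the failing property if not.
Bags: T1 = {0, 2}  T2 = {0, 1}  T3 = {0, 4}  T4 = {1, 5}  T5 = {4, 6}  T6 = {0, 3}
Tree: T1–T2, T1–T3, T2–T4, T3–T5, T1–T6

Yes; width 1.

Checking the three conditions: (i) the bags cover all of {0, 1, 2, 3, 4, 5, 6}; (ii) for each edge, some bag contains both endpoints; (iii) the bags containing any fixed vertex form a subtree. All hold, so the decomposition is valid with width 2 − 1 = 1.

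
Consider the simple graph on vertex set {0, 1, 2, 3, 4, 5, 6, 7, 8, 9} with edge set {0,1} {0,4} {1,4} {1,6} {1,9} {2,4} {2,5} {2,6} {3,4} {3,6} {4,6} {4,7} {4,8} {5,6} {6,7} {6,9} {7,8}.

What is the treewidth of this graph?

A width-2 tree decomposition is:
Bags: B1 = {2, 4, 6}  B2 = {4, 6, 7}  B3 = {4, 7, 8}  B4 = {2, 5, 6}  B5 = {1, 4, 6}  B6 = {0, 1, 4}  B7 = {1, 6, 9}  B8 = {3, 4, 6}
Tree: B1–B2, B2–B3, B1–B4, B1–B5, B5–B6, B5–B7, B5–B8
Each bag holds 3 vertices, so the decomposition has width 2, which upper-bounds the treewidth. Conversely, {1, 6, 9} is a clique of size 3, and the vertices of any clique must share a bag in every tree decomposition; so some bag has ≥ 3 vertices and tw(G) ≥ 2. Hence tw(G) = 2 exactly.

2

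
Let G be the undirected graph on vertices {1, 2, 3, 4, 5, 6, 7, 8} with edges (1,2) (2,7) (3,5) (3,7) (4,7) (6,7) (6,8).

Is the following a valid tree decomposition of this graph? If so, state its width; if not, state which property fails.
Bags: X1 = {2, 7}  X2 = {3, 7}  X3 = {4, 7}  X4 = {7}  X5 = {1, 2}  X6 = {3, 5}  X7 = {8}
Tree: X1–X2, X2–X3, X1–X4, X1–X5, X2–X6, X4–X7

A tree decomposition must satisfy three properties: every vertex lies in some bag; for every edge, both endpoints lie together in some bag; and for every vertex, the bags containing it form a connected subtree. Here vertex 6 appears in no bag, so the decomposition is invalid.

No — vertex 6 appears in no bag.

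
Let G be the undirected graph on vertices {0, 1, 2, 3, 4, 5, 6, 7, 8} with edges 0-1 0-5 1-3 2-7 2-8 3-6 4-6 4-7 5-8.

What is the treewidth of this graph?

A width-2 tree decomposition is:
Bags: B1 = {2, 5, 8}  B2 = {0, 2, 5}  B3 = {0, 1, 2}  B4 = {1, 2, 3}  B5 = {2, 3, 6}  B6 = {2, 4, 6}  B7 = {2, 4, 7}
Tree: B1–B2, B2–B3, B3–B4, B4–B5, B5–B6, B6–B7
Every bag has size at most 3, so the width is 3 − 1 = 2 and tw(G) ≤ 2. The edges 2–8–5–0–1–3–6–4–7–2 form a cycle, so G is not a tree and its treewidth is at least 2. Therefore the treewidth is 2.

2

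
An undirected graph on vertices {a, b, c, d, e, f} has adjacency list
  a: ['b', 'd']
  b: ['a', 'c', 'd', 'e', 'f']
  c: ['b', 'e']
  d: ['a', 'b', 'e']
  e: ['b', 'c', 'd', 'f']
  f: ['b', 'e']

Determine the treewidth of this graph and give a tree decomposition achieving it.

Treewidth 2.
One optimal decomposition is:
Bags: B1 = {b, c, e}  B2 = {b, d, e}  B3 = {a, b, d}  B4 = {b, e, f}
Tree: B1–B2, B2–B3, B1–B4

The largest bag has 3 vertices, giving width 2; this decomposition certifies tw(G) ≤ 2. For the lower bound, the 3 vertices {b, d, e} are pairwise adjacent, and any tree decomposition puts a clique entirely inside one bag — forcing width ≥ 2. Hence tw(G) = 2 exactly.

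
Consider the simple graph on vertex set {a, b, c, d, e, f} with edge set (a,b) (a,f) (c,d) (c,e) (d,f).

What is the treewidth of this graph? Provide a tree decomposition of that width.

Treewidth 1.
One such decomposition:
Bags: B1 = {c, e}  B2 = {c, d}  B3 = {d, f}  B4 = {a, f}  B5 = {a, b}
Tree: B1–B2, B2–B3, B3–B4, B4–B5

Each bag holds 2 vertices, so the decomposition has width 1, which upper-bounds the treewidth. Since G has at least one edge (e.g. e–c), it is not an edgeless graph, so tw(G) ≥ 1. Therefore the treewidth is 1.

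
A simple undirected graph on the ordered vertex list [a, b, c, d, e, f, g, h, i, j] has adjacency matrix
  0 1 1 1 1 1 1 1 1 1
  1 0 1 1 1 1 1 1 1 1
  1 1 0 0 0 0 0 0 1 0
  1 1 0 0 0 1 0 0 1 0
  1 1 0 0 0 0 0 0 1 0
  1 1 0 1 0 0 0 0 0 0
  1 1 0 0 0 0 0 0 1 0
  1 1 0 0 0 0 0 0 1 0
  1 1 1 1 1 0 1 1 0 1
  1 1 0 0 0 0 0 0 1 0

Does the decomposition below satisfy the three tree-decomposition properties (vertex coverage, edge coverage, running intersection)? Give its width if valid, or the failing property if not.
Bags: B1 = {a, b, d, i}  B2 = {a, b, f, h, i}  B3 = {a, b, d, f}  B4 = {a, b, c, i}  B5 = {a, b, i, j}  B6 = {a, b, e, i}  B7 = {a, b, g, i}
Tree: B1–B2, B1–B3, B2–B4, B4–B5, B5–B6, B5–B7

A tree decomposition must satisfy three properties: every vertex lies in some bag; for every edge, both endpoints lie together in some bag; and for every vertex, the bags containing it form a connected subtree. Here bags containing vertex f are not connected in the tree, so the decomposition is invalid.

No — bags containing vertex f are not connected in the tree.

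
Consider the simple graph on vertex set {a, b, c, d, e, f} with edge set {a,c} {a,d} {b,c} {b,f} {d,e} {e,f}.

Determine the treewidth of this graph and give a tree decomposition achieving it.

The largest bag has 3 vertices, giving width 2; this decomposition certifies tw(G) ≤ 2. The edges e–d–a–c–b–f–e form a cycle, so G is not a tree and its treewidth is at least 2. Therefore the treewidth is 2.

Treewidth 2.
One such decomposition:
Bags: B1 = {a, d, e}  B2 = {a, c, e}  B3 = {b, c, e}  B4 = {b, e, f}
Tree: B1–B2, B2–B3, B3–B4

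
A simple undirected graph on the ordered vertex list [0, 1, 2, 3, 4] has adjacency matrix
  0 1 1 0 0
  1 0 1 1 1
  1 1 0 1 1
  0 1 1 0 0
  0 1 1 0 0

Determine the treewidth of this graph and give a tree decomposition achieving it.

Treewidth 2.
Bags: B1 = {1, 2, 4}  B2 = {1, 2, 3}  B3 = {0, 1, 2}
Tree: B1–B2, B1–B3

Every bag has size at most 3, so the width is 3 − 1 = 2 and tw(G) ≤ 2. On the other hand G contains the 3-clique {0, 1, 2}. A clique must lie in a single bag of any decomposition, so no decomposition can have width below 2. The upper and lower bounds meet at 2, so that is the treewidth.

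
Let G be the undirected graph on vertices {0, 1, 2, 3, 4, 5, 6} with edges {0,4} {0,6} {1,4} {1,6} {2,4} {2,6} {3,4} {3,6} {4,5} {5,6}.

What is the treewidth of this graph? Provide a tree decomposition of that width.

Every bag has size at most 3, so the width is 3 − 1 = 2 and tw(G) ≤ 2. For the lower bound, G contains the cycle 4–2–6–5–4, so G is not a forest; only forests have treewidth ≤ 1, hence tw(G) ≥ 2. Therefore the treewidth is 2.

Treewidth 2.
One optimal decomposition is:
Bags: B1 = {2, 4, 6}  B2 = {4, 5, 6}  B3 = {3, 4, 6}  B4 = {0, 4, 6}  B5 = {1, 4, 6}
Tree: B1–B2, B2–B3, B3–B4, B4–B5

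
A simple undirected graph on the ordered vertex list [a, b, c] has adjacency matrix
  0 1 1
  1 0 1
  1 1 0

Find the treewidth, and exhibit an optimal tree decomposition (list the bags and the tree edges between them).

With just one bag of size 3, the width is 3 − 1 = 2, so tw(G) ≤ 2. Conversely, {a, b, c} is a clique of size 3, and the vertices of any clique must share a bag in every tree decomposition; so some bag has ≥ 3 vertices and tw(G) ≥ 2. Therefore the treewidth is 2.

Treewidth 2.
One optimal decomposition is:
Bags: B1 = {a, b, c}
Tree: (single bag)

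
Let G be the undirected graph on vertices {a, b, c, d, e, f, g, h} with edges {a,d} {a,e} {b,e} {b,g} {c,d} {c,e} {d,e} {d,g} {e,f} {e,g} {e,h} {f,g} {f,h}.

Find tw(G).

A width-2 tree decomposition is:
Bags: B1 = {b, e, g}  B2 = {d, e, g}  B3 = {c, d, e}  B4 = {a, d, e}  B5 = {e, f, g}  B6 = {e, f, h}
Tree: B1–B2, B2–B3, B3–B4, B1–B5, B5–B6
Each bag holds 3 vertices, so the decomposition has width 2, which upper-bounds the treewidth. On the other hand G contains the 3-clique {d, e, g}. A clique must lie in a single bag of any decomposition, so no decomposition can have width below 2. Therefore the treewidth is 2.

2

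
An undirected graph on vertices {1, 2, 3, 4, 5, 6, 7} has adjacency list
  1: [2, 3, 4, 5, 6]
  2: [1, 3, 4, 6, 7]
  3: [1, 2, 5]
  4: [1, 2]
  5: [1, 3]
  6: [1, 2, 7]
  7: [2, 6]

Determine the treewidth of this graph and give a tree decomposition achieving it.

Treewidth 2.
Bags: B1 = {1, 2, 3}  B2 = {1, 2, 6}  B3 = {1, 2, 4}  B4 = {1, 3, 5}  B5 = {2, 6, 7}
Tree: B1–B2, B2–B3, B1–B4, B2–B5

Every bag has size at most 3, so the width is 3 − 1 = 2 and tw(G) ≤ 2. For the lower bound, the 3 vertices {1, 2, 3} are pairwise adjacent, and any tree decomposition puts a clique entirely inside one bag — forcing width ≥ 2. Hence tw(G) = 2 exactly.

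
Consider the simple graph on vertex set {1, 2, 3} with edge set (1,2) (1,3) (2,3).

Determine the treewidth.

A width-2 tree decomposition is:
Bags: B1 = {1, 2, 3}
Tree: (single bag)
A single bag containing all 3 vertices is trivially a valid decomposition of width 2. On the other hand G contains the 3-clique {1, 2, 3}. A clique must lie in a single bag of any decomposition, so no decomposition can have width below 2. Therefore the treewidth is 2.

2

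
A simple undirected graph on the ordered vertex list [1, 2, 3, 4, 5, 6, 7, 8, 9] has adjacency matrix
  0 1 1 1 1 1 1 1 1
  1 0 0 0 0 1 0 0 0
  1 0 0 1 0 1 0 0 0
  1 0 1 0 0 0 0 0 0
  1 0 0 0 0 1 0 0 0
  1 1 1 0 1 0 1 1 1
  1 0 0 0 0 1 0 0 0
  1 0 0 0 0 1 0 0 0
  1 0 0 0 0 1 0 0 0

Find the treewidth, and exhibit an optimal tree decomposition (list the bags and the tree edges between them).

Treewidth 2.
One optimal decomposition is:
Bags: B1 = {1, 3, 6}  B2 = {1, 6, 9}  B3 = {1, 5, 6}  B4 = {1, 6, 7}  B5 = {1, 6, 8}  B6 = {1, 3, 4}  B7 = {1, 2, 6}
Tree: B1–B2, B2–B3, B1–B4, B4–B5, B1–B6, B3–B7

The largest bag has 3 vertices, giving width 2; this decomposition certifies tw(G) ≤ 2. For the lower bound, the 3 vertices {1, 3, 4} are pairwise adjacent, and any tree decomposition puts a clique entirely inside one bag — forcing width ≥ 2. The upper and lower bounds meet at 2, so that is the treewidth.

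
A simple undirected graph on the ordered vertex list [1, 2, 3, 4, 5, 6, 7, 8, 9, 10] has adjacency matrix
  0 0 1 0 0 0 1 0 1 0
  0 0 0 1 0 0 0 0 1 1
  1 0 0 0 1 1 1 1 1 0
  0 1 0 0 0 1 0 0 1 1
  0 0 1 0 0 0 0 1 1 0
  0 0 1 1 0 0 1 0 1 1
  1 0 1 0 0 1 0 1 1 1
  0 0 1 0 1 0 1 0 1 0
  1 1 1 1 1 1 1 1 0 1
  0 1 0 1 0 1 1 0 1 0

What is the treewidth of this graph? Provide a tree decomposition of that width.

Treewidth 3.
One such decomposition:
Bags: B1 = {6, 7, 9, 10}  B2 = {3, 6, 7, 9}  B3 = {3, 7, 8, 9}  B4 = {4, 6, 9, 10}  B5 = {2, 4, 9, 10}  B6 = {3, 5, 8, 9}  B7 = {1, 3, 7, 9}
Tree: B1–B2, B2–B3, B1–B4, B4–B5, B3–B6, B2–B7

Each bag holds 4 vertices, so the decomposition has width 3, which upper-bounds the treewidth. For the lower bound, the 4 vertices {2, 4, 9, 10} are pairwise adjacent, and any tree decomposition puts a clique entirely inside one bag — forcing width ≥ 3. The upper and lower bounds meet at 3, so that is the treewidth.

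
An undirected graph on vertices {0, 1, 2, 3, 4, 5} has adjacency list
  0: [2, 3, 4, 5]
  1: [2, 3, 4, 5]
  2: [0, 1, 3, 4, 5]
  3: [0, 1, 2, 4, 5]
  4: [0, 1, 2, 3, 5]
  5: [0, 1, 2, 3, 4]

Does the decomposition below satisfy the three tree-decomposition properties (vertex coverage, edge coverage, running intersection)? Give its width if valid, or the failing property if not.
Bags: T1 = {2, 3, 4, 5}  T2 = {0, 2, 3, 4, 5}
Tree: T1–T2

A tree decomposition must satisfy three properties: every vertex lies in some bag; for every edge, both endpoints lie together in some bag; and for every vertex, the bags containing it form a connected subtree. Here vertex 1 appears in no bag, so the decomposition is invalid.

No — vertex 1 appears in no bag.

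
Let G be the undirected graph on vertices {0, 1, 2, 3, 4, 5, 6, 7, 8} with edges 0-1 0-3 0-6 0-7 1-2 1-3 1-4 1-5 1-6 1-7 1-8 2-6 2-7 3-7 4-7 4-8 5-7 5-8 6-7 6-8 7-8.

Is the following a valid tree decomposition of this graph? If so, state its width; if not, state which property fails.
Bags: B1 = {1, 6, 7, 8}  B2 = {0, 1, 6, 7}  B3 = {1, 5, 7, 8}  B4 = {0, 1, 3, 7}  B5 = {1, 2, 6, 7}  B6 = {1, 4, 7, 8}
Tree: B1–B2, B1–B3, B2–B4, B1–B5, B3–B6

Yes; width 3.

Vertex coverage: the bags together contain {0, 1, 2, 3, 4, 5, 6, 7, 8}, the full vertex set. Edge coverage: each edge of G has both endpoints in at least one bag. Running intersection: for every vertex, the bags containing it form a connected subtree. All three properties hold, so this is a valid tree decomposition of width max|bag| − 1 = 3, and hence tw(G) ≤ 3.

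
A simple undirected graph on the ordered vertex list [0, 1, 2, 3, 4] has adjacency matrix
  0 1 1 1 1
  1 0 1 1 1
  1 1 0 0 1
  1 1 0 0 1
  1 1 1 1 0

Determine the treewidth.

A width-3 tree decomposition is:
Bags: B1 = {0, 1, 2, 4}  B2 = {0, 1, 3, 4}
Tree: B1–B2
Every bag has size at most 4, so the width is 4 − 1 = 3 and tw(G) ≤ 3. On the other hand G contains the 4-clique {0, 1, 2, 4}. A clique must lie in a single bag of any decomposition, so no decomposition can have width below 3. The upper and lower bounds meet at 3, so that is the treewidth.

3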